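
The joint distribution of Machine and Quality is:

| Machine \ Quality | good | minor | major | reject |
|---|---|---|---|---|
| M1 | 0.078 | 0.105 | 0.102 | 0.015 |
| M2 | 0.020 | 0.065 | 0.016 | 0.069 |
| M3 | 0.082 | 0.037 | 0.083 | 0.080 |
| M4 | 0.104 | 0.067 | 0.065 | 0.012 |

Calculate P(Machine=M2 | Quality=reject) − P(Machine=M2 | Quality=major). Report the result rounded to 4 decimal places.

P(Quality=reject) = 0.015 + 0.069 + 0.080 + 0.012 = 0.176; P(Machine=M2 | Quality=reject) = 0.069/0.176 = 0.39205.
P(Quality=major) = 0.102 + 0.016 + 0.083 + 0.065 = 0.266; P(Machine=M2 | Quality=major) = 0.016/0.266 = 0.06015.
Difference = 0.3319.

0.3319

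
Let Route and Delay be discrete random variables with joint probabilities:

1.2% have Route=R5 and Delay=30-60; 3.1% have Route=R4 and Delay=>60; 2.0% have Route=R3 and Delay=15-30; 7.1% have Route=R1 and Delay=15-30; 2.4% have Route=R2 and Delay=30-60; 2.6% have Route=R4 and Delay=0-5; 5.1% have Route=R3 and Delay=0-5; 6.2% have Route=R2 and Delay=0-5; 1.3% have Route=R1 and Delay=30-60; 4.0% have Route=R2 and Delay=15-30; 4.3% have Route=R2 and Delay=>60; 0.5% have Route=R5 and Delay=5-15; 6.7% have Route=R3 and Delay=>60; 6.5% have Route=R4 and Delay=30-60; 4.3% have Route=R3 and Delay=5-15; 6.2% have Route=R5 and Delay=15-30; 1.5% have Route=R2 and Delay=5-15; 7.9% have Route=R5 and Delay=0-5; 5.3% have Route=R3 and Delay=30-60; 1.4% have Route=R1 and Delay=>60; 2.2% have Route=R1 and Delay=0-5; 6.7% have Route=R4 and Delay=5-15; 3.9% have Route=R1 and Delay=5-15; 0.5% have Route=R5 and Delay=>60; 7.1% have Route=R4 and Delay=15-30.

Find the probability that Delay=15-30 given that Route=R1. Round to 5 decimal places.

0.44654

P(Route=R1) = 0.022 + 0.039 + 0.071 + 0.013 + 0.014 = 0.159.
P(Delay=15-30 | Route=R1) = 0.071/0.159 = 0.44654.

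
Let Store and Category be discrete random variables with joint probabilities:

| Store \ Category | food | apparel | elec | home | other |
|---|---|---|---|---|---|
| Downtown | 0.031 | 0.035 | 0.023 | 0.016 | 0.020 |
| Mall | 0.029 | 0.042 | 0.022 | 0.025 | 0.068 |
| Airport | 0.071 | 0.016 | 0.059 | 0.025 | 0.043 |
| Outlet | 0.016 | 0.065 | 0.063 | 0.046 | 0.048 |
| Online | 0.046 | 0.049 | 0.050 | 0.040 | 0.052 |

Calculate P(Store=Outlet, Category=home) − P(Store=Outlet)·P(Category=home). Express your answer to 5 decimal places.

P(Store=Outlet) = 0.016 + 0.065 + 0.063 + 0.046 + 0.048 = 0.238.
P(Category=home) = 0.016 + 0.025 + 0.025 + 0.046 + 0.040 = 0.152.
P(Store=Outlet, Category=home) − P(Store=Outlet)P(Category=home) = 0.046 − 0.238×0.152 = 0.00982.

0.00982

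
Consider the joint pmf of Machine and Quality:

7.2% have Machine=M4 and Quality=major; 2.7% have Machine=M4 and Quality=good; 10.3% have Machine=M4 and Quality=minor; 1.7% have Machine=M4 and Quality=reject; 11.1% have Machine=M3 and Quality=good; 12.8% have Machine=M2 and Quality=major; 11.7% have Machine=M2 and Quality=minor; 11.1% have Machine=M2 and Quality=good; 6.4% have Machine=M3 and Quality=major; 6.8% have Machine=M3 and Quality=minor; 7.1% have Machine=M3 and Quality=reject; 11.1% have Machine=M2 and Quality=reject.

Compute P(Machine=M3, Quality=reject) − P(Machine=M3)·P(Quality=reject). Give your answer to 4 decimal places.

P(Machine=M3) = 0.111 + 0.068 + 0.064 + 0.071 = 0.314.
P(Quality=reject) = 0.111 + 0.071 + 0.017 = 0.199.
P(Machine=M3, Quality=reject) − P(Machine=M3)P(Quality=reject) = 0.071 − 0.314×0.199 = 0.0085.

0.0085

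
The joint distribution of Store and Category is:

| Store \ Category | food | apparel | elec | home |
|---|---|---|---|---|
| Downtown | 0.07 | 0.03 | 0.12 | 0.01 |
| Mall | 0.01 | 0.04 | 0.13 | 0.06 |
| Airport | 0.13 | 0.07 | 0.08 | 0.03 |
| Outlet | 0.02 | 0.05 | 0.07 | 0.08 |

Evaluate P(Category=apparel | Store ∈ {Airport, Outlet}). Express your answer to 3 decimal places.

0.226

P(Store=Airport) = 0.13 + 0.07 + 0.08 + 0.03 = 0.31.
P(Store=Outlet) = 0.02 + 0.05 + 0.07 + 0.08 = 0.22.
P(Store ∈ {Airport, Outlet}) = 0.31 + 0.22 = 0.53; P(Category=apparel, Store ∈ {Airport, Outlet}) = 0.07 + 0.05 = 0.12.
P(Category=apparel | Store ∈ {Airport, Outlet}) = 0.12/0.53 = 0.226.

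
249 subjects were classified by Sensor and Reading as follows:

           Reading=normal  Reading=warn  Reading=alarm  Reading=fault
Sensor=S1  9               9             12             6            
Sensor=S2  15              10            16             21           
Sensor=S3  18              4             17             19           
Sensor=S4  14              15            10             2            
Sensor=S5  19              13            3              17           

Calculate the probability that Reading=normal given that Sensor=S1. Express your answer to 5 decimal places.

0.25000

Total with Sensor=S1: 9 + 9 + 12 + 6 = 36.
P(Reading=normal | Sensor=S1) = 9/36 = 0.25000.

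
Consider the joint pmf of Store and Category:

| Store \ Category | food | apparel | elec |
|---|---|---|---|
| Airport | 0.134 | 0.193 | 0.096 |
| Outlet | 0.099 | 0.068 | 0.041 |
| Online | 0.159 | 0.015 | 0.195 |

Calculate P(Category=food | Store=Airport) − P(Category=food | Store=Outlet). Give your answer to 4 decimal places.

-0.1592

P(Store=Airport) = 0.134 + 0.193 + 0.096 = 0.423; P(Category=food | Store=Airport) = 0.134/0.423 = 0.31678.
P(Store=Outlet) = 0.099 + 0.068 + 0.041 = 0.208; P(Category=food | Store=Outlet) = 0.099/0.208 = 0.47596.
Difference = -0.1592.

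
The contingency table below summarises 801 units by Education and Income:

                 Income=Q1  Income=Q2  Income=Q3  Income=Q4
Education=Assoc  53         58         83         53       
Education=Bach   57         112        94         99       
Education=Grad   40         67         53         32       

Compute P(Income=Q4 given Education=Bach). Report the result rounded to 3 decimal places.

0.273

Total with Education=Bach: 57 + 112 + 94 + 99 = 362.
P(Income=Q4 | Education=Bach) = 99/362 = 0.273.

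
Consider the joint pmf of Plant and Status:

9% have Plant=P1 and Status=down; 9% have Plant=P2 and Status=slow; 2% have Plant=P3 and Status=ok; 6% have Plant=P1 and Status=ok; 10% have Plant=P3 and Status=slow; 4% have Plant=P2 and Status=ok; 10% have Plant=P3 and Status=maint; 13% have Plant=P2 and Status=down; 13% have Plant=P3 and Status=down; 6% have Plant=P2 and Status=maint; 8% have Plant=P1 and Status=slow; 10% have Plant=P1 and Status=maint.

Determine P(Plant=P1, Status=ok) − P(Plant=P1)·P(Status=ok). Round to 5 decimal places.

0.02040

P(Plant=P1) = 0.06 + 0.08 + 0.09 + 0.10 = 0.33.
P(Status=ok) = 0.06 + 0.04 + 0.02 = 0.12.
P(Plant=P1, Status=ok) − P(Plant=P1)P(Status=ok) = 0.06 − 0.33×0.12 = 0.02040.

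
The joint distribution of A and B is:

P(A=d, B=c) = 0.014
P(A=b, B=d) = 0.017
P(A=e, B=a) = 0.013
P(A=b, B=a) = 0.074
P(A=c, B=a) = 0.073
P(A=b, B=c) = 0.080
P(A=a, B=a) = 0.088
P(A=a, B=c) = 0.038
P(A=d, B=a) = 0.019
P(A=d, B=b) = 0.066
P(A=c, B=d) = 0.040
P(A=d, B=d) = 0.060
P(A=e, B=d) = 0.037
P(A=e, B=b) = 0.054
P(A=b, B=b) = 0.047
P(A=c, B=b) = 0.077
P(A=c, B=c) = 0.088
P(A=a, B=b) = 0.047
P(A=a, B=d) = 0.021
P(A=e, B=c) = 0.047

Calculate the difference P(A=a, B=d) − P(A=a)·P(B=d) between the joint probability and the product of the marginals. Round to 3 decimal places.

P(A=a) = 0.088 + 0.047 + 0.038 + 0.021 = 0.194.
P(B=d) = 0.021 + 0.017 + 0.040 + 0.060 + 0.037 = 0.175.
P(A=a, B=d) − P(A=a)P(B=d) = 0.021 − 0.194×0.175 = -0.013.

-0.013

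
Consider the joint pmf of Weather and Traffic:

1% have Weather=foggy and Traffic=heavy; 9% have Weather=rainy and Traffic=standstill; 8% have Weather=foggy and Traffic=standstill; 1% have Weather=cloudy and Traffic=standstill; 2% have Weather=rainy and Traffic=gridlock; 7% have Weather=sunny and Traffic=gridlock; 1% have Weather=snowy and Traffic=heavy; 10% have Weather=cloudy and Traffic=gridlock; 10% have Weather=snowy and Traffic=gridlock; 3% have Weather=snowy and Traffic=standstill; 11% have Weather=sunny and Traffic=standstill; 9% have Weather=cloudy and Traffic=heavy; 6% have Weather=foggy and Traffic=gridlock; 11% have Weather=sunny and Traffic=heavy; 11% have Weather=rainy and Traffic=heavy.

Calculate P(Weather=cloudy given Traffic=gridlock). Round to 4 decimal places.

0.2857

P(Traffic=gridlock) = 0.07 + 0.10 + 0.02 + 0.10 + 0.06 = 0.35.
P(Weather=cloudy | Traffic=gridlock) = 0.10/0.35 = 0.2857.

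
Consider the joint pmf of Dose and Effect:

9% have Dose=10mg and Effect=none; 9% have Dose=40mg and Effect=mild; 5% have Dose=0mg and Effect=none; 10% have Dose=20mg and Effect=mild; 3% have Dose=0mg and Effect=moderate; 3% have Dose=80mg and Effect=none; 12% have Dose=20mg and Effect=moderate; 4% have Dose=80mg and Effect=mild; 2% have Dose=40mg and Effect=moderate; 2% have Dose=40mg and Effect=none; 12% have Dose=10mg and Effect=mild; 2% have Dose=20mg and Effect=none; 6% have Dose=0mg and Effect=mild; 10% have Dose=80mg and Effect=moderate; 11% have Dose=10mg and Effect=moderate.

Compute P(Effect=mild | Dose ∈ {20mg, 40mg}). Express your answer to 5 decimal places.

P(Dose=20mg) = 0.02 + 0.10 + 0.12 = 0.24.
P(Dose=40mg) = 0.02 + 0.09 + 0.02 = 0.13.
P(Dose ∈ {20mg, 40mg}) = 0.24 + 0.13 = 0.37; P(Effect=mild, Dose ∈ {20mg, 40mg}) = 0.10 + 0.09 = 0.19.
P(Effect=mild | Dose ∈ {20mg, 40mg}) = 0.19/0.37 = 0.51351.

0.51351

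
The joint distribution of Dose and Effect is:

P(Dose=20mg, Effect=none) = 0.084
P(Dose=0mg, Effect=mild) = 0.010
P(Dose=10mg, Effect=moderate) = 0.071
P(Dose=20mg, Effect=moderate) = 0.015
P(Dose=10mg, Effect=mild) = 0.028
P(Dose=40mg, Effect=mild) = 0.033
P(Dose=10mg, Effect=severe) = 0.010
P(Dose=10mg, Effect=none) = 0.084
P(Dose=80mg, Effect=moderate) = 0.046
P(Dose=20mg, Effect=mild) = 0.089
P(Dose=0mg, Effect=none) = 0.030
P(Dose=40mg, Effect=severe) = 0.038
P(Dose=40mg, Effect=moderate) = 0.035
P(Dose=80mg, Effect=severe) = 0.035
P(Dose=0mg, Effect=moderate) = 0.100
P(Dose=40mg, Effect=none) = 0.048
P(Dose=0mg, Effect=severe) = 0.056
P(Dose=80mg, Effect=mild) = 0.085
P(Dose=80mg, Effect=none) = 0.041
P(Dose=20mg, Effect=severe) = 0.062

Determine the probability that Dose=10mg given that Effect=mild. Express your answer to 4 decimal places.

0.1143

P(Effect=mild) = 0.010 + 0.028 + 0.089 + 0.033 + 0.085 = 0.245.
P(Dose=10mg | Effect=mild) = 0.028/0.245 = 0.1143.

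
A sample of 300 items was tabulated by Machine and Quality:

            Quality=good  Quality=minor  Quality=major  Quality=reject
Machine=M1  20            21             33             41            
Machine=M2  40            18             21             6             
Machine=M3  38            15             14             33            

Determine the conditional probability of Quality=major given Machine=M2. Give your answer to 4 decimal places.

Total with Machine=M2: 40 + 18 + 21 + 6 = 85.
P(Quality=major | Machine=M2) = 21/85 = 0.2471.

0.2471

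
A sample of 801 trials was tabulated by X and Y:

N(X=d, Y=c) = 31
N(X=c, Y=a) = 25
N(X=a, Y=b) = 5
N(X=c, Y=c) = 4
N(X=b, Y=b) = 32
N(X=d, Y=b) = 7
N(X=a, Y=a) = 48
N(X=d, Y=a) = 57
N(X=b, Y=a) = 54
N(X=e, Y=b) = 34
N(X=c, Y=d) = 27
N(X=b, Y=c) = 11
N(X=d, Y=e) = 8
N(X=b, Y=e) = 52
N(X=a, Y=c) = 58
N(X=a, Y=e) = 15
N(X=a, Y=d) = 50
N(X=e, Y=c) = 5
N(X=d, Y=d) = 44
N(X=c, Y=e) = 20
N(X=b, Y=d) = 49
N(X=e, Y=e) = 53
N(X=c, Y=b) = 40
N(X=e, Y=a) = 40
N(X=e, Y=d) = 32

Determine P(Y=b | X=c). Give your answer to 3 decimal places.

0.345

Total with X=c: 25 + 40 + 4 + 27 + 20 = 116.
P(Y=b | X=c) = 40/116 = 0.345.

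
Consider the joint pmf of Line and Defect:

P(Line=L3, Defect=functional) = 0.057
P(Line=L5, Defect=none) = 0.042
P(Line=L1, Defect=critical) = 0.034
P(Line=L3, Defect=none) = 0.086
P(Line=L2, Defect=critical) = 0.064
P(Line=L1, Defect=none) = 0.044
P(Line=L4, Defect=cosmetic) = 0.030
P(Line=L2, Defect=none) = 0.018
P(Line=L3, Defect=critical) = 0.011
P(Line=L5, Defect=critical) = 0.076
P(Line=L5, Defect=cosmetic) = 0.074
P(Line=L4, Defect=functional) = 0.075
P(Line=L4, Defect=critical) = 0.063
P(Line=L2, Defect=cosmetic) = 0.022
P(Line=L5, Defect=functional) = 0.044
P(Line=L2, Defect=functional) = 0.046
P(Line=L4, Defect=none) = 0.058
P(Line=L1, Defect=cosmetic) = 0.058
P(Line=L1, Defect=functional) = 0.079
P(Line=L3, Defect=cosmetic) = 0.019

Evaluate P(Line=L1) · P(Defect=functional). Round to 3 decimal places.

0.065

P(Line=L1) = 0.044 + 0.058 + 0.079 + 0.034 = 0.215.
P(Defect=functional) = 0.079 + 0.046 + 0.057 + 0.075 + 0.044 = 0.301.
Product: 0.215 × 0.301 = 0.065.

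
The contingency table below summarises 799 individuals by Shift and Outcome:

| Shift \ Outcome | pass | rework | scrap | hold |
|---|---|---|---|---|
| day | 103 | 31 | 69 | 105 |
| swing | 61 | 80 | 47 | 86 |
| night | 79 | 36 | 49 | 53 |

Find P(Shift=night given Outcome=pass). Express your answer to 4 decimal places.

Total with Outcome=pass: 103 + 61 + 79 = 243.
P(Shift=night | Outcome=pass) = 79/243 = 0.3251.

0.3251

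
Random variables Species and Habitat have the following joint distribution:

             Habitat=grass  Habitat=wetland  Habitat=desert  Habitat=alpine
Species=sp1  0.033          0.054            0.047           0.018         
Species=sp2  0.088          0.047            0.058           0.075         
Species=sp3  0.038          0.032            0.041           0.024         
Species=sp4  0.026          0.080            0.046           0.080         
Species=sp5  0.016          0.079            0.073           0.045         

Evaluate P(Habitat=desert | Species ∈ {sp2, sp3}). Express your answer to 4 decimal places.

0.2457

P(Species=sp2) = 0.088 + 0.047 + 0.058 + 0.075 = 0.268.
P(Species=sp3) = 0.038 + 0.032 + 0.041 + 0.024 = 0.135.
P(Species ∈ {sp2, sp3}) = 0.268 + 0.135 = 0.403; P(Habitat=desert, Species ∈ {sp2, sp3}) = 0.058 + 0.041 = 0.099.
P(Habitat=desert | Species ∈ {sp2, sp3}) = 0.099/0.403 = 0.2457.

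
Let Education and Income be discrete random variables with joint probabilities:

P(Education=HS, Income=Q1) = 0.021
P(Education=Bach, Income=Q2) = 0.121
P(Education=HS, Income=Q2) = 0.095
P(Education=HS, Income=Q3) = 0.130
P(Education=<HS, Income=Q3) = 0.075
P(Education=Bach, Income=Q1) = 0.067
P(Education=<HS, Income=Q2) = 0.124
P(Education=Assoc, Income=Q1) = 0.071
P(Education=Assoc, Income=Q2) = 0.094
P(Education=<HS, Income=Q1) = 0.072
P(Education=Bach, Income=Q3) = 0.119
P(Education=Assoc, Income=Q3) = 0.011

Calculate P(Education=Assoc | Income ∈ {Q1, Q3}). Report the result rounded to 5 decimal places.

0.14488

P(Income=Q1) = 0.072 + 0.021 + 0.071 + 0.067 = 0.231.
P(Income=Q3) = 0.075 + 0.130 + 0.011 + 0.119 = 0.335.
P(Income ∈ {Q1, Q3}) = 0.231 + 0.335 = 0.566; P(Education=Assoc, Income ∈ {Q1, Q3}) = 0.071 + 0.011 = 0.082.
P(Education=Assoc | Income ∈ {Q1, Q3}) = 0.082/0.566 = 0.14488.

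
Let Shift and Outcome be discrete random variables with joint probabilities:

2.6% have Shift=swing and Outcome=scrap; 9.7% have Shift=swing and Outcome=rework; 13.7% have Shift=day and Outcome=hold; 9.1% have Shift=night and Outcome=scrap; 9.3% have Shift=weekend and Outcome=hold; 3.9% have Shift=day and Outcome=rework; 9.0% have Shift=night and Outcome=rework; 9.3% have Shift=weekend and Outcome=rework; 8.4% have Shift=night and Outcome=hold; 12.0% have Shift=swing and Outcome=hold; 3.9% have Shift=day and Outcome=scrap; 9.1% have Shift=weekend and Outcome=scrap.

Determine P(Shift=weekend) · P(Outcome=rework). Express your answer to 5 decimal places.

0.08836

P(Shift=weekend) = 0.093 + 0.091 + 0.093 = 0.277.
P(Outcome=rework) = 0.039 + 0.097 + 0.090 + 0.093 = 0.319.
Product: 0.277 × 0.319 = 0.08836.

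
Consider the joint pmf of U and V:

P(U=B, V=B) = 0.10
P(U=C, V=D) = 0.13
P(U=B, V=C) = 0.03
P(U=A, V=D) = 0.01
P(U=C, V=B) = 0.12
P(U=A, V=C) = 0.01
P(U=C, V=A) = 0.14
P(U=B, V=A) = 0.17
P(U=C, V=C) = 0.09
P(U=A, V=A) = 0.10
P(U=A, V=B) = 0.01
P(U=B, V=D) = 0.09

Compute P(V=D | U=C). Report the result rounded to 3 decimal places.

0.271

P(U=C) = 0.14 + 0.12 + 0.09 + 0.13 = 0.48.
P(V=D | U=C) = 0.13/0.48 = 0.271.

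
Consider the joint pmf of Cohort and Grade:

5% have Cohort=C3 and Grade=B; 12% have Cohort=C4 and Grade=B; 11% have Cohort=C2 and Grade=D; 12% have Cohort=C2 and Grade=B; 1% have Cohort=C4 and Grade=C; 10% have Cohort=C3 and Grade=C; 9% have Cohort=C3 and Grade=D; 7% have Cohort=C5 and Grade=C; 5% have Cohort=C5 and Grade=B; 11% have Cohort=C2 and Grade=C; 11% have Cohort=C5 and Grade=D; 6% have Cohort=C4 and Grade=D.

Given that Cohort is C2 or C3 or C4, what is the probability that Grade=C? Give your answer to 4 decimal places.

P(Cohort=C2) = 0.12 + 0.11 + 0.11 = 0.34.
P(Cohort=C3) = 0.05 + 0.10 + 0.09 = 0.24.
P(Cohort=C4) = 0.12 + 0.01 + 0.06 = 0.19.
P(Cohort ∈ {C2, C3, C4}) = 0.34 + 0.24 + 0.19 = 0.77; P(Grade=C, Cohort ∈ {C2, C3, C4}) = 0.11 + 0.10 + 0.01 = 0.22.
P(Grade=C | Cohort ∈ {C2, C3, C4}) = 0.22/0.77 = 0.2857.

0.2857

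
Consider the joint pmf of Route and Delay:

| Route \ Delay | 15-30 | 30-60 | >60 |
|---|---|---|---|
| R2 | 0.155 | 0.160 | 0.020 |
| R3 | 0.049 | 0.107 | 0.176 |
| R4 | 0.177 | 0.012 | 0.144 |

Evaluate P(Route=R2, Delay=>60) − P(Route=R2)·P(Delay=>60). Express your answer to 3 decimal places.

P(Route=R2) = 0.155 + 0.160 + 0.020 = 0.335.
P(Delay=>60) = 0.020 + 0.176 + 0.144 = 0.340.
P(Route=R2, Delay=>60) − P(Route=R2)P(Delay=>60) = 0.020 − 0.335×0.340 = -0.094.

-0.094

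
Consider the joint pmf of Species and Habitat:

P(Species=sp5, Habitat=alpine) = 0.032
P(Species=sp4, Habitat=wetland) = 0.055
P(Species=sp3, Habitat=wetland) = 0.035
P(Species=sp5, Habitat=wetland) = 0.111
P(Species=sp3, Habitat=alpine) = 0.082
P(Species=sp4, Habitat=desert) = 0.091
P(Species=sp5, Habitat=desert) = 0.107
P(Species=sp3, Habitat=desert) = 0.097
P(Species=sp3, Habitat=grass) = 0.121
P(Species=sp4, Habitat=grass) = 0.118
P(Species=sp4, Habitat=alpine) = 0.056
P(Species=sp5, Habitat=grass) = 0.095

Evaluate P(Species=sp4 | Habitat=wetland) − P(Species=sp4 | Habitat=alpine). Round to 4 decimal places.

-0.0558

P(Habitat=wetland) = 0.035 + 0.055 + 0.111 = 0.201; P(Species=sp4 | Habitat=wetland) = 0.055/0.201 = 0.27363.
P(Habitat=alpine) = 0.082 + 0.056 + 0.032 = 0.170; P(Species=sp4 | Habitat=alpine) = 0.056/0.170 = 0.32941.
Difference = -0.0558.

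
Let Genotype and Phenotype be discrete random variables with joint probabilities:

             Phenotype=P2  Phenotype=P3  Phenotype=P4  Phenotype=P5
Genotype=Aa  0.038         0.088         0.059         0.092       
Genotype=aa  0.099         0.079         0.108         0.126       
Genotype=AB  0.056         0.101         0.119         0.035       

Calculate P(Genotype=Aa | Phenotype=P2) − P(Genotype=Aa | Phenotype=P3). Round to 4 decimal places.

-0.1315

P(Phenotype=P2) = 0.038 + 0.099 + 0.056 = 0.193; P(Genotype=Aa | Phenotype=P2) = 0.038/0.193 = 0.19689.
P(Phenotype=P3) = 0.088 + 0.079 + 0.101 = 0.268; P(Genotype=Aa | Phenotype=P3) = 0.088/0.268 = 0.32836.
Difference = -0.1315.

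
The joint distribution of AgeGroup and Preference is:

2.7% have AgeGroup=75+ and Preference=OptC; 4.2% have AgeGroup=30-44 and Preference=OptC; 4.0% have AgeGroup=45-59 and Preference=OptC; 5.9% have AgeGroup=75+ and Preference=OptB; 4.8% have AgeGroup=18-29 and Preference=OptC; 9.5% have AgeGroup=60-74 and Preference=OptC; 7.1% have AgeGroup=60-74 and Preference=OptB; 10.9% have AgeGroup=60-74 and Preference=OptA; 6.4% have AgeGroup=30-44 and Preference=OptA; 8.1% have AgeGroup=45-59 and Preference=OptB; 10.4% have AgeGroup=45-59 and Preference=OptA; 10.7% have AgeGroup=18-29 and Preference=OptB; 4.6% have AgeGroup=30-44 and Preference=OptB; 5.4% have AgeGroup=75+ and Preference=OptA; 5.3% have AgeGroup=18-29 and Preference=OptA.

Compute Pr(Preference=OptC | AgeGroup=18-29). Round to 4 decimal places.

0.2308

P(AgeGroup=18-29) = 0.053 + 0.107 + 0.048 = 0.208.
P(Preference=OptC | AgeGroup=18-29) = 0.048/0.208 = 0.2308.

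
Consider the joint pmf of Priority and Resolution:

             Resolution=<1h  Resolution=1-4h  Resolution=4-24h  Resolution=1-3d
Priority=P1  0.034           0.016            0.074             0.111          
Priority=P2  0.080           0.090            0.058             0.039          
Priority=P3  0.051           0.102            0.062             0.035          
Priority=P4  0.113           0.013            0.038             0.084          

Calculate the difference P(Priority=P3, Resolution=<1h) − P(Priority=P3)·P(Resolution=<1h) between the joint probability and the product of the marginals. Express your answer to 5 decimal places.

-0.01850

P(Priority=P3) = 0.051 + 0.102 + 0.062 + 0.035 = 0.250.
P(Resolution=<1h) = 0.034 + 0.080 + 0.051 + 0.113 = 0.278.
P(Priority=P3, Resolution=<1h) − P(Priority=P3)P(Resolution=<1h) = 0.051 − 0.250×0.278 = -0.01850.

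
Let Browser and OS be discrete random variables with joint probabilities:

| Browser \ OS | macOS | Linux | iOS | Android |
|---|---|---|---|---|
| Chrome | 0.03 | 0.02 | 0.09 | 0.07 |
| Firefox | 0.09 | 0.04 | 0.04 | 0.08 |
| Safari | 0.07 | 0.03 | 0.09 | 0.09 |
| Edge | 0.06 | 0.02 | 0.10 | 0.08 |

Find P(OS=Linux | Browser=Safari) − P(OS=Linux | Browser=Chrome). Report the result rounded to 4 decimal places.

P(Browser=Safari) = 0.07 + 0.03 + 0.09 + 0.09 = 0.28; P(OS=Linux | Browser=Safari) = 0.03/0.28 = 0.10714.
P(Browser=Chrome) = 0.03 + 0.02 + 0.09 + 0.07 = 0.21; P(OS=Linux | Browser=Chrome) = 0.02/0.21 = 0.09524.
Difference = 0.0119.

0.0119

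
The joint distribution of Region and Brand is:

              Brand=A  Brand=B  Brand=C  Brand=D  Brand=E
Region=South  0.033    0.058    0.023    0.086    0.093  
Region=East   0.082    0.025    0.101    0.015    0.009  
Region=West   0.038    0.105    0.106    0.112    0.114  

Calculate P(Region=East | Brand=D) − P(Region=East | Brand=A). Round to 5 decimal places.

P(Brand=D) = 0.086 + 0.015 + 0.112 = 0.213; P(Region=East | Brand=D) = 0.015/0.213 = 0.070423.
P(Brand=A) = 0.033 + 0.082 + 0.038 = 0.153; P(Region=East | Brand=A) = 0.082/0.153 = 0.535948.
Difference = -0.46553.

-0.46553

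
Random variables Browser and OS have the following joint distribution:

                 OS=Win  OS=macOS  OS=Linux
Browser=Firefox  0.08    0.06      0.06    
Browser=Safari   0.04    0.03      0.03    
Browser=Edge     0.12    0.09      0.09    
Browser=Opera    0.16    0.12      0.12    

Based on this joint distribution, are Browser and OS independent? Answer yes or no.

Every cell satisfies P(Browser,OS) = P(Browser)·P(OS). For instance P(Browser=Firefox) = 0.20, P(OS=macOS) = 0.30, and 0.20×0.30 = 0.06 matches the joint entry. So Browser and OS are independent.

yes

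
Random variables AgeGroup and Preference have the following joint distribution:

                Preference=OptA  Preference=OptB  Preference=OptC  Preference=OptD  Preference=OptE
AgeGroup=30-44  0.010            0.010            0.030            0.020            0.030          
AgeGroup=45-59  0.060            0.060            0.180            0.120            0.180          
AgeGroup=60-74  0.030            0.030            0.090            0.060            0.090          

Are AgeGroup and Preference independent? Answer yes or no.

Every cell satisfies P(AgeGroup,Preference) = P(AgeGroup)·P(Preference). For instance P(AgeGroup=60-74) = 0.300, P(Preference=OptC) = 0.300, and 0.300×0.300 = 0.090 matches the joint entry. So AgeGroup and Preference are independent.

yes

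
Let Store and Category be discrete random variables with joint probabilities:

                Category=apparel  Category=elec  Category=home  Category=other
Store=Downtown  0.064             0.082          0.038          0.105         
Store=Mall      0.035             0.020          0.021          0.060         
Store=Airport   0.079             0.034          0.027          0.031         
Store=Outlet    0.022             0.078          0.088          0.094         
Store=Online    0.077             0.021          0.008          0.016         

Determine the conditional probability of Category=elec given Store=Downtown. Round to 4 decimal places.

P(Store=Downtown) = 0.064 + 0.082 + 0.038 + 0.105 = 0.289.
P(Category=elec | Store=Downtown) = 0.082/0.289 = 0.2837.

0.2837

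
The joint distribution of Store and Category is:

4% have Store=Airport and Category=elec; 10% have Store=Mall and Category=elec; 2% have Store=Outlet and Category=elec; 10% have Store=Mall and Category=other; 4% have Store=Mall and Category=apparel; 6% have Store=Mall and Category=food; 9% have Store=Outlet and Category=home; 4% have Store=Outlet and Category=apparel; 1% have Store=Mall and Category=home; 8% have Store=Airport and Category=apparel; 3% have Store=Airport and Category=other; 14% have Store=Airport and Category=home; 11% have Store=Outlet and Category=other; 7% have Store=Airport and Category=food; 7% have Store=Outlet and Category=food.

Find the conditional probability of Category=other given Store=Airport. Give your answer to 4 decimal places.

P(Store=Airport) = 0.07 + 0.08 + 0.04 + 0.14 + 0.03 = 0.36.
P(Category=other | Store=Airport) = 0.03/0.36 = 0.0833.

0.0833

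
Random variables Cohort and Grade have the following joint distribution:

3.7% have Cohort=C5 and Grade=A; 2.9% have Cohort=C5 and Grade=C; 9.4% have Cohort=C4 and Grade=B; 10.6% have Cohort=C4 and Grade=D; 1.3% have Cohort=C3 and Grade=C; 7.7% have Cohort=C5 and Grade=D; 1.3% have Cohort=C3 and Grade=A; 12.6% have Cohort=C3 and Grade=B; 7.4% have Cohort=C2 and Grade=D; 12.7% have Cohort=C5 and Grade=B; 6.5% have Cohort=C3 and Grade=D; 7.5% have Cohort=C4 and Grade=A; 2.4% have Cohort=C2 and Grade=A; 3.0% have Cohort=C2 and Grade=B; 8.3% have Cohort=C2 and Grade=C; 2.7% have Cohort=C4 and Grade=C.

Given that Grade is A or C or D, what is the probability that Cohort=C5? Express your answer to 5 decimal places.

P(Grade=A) = 0.024 + 0.013 + 0.075 + 0.037 = 0.149.
P(Grade=C) = 0.083 + 0.013 + 0.027 + 0.029 = 0.152.
P(Grade=D) = 0.074 + 0.065 + 0.106 + 0.077 = 0.322.
P(Grade ∈ {A, C, D}) = 0.149 + 0.152 + 0.322 = 0.623; P(Cohort=C5, Grade ∈ {A, C, D}) = 0.037 + 0.029 + 0.077 = 0.143.
P(Cohort=C5 | Grade ∈ {A, C, D}) = 0.143/0.623 = 0.22953.

0.22953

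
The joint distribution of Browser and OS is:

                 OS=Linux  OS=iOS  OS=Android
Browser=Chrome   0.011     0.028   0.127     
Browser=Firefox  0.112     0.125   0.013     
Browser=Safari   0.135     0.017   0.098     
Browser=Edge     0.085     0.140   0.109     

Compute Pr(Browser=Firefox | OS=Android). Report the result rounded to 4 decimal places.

P(OS=Android) = 0.127 + 0.013 + 0.098 + 0.109 = 0.347.
P(Browser=Firefox | OS=Android) = 0.013/0.347 = 0.0375.

0.0375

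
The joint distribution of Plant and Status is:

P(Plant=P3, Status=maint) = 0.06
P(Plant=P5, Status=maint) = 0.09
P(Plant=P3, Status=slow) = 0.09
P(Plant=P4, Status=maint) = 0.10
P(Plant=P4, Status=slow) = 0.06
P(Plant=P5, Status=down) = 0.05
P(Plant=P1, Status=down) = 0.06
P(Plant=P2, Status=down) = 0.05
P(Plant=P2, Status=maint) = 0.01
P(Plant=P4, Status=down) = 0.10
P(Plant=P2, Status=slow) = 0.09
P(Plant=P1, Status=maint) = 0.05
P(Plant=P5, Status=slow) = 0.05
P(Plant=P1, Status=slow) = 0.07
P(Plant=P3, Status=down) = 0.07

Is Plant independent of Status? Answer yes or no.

P(Plant=P2) = 0.15 and P(Status=maint) = 0.31, so their product is 0.0465, but P(Plant=P2, Status=maint) = 0.01. Since these differ, Plant and Status are not independent.

no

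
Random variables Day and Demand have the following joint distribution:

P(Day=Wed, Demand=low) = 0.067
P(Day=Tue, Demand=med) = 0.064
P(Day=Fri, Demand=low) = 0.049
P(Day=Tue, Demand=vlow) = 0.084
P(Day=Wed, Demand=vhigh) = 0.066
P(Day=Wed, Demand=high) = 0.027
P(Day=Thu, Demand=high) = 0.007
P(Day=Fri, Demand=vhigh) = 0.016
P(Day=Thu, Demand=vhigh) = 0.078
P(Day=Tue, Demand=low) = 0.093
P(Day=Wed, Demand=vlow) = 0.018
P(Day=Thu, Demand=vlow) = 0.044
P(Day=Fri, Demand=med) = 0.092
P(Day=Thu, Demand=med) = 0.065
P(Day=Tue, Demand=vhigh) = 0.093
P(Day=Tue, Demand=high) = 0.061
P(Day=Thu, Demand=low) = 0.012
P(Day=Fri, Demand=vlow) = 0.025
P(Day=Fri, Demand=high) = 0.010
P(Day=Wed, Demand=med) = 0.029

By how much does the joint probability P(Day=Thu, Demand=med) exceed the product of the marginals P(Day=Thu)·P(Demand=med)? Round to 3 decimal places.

0.014

P(Day=Thu) = 0.044 + 0.012 + 0.065 + 0.007 + 0.078 = 0.206.
P(Demand=med) = 0.064 + 0.029 + 0.065 + 0.092 = 0.250.
P(Day=Thu, Demand=med) − P(Day=Thu)P(Demand=med) = 0.065 − 0.206×0.250 = 0.014.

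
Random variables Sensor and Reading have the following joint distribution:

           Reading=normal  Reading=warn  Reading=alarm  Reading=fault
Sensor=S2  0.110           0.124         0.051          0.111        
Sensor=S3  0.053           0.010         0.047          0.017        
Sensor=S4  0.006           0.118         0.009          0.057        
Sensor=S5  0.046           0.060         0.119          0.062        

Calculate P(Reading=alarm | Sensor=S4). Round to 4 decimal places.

0.0474

P(Sensor=S4) = 0.006 + 0.118 + 0.009 + 0.057 = 0.190.
P(Reading=alarm | Sensor=S4) = 0.009/0.190 = 0.0474.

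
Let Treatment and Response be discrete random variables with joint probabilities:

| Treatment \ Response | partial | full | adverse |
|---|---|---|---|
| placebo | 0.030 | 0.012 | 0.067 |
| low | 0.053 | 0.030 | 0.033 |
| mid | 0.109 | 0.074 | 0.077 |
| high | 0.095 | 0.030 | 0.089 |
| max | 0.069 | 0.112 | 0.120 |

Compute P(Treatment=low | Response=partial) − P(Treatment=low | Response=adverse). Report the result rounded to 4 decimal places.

P(Response=partial) = 0.030 + 0.053 + 0.109 + 0.095 + 0.069 = 0.356; P(Treatment=low | Response=partial) = 0.053/0.356 = 0.14888.
P(Response=adverse) = 0.067 + 0.033 + 0.077 + 0.089 + 0.120 = 0.386; P(Treatment=low | Response=adverse) = 0.033/0.386 = 0.08549.
Difference = 0.0634.

0.0634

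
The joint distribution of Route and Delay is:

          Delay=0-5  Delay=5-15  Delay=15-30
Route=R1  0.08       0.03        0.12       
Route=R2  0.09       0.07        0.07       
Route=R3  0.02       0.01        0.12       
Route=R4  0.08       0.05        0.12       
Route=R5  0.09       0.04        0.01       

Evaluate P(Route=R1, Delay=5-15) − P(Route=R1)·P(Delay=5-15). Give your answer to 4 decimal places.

-0.0160

P(Route=R1) = 0.08 + 0.03 + 0.12 = 0.23.
P(Delay=5-15) = 0.03 + 0.07 + 0.01 + 0.05 + 0.04 = 0.20.
P(Route=R1, Delay=5-15) − P(Route=R1)P(Delay=5-15) = 0.03 − 0.23×0.20 = -0.0160.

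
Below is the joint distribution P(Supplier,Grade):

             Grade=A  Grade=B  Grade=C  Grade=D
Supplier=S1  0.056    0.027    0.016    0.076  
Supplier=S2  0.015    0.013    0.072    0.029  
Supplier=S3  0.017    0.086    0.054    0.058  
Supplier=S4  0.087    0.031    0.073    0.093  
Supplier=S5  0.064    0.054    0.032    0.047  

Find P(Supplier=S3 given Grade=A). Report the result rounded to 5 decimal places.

0.07113

P(Grade=A) = 0.056 + 0.015 + 0.017 + 0.087 + 0.064 = 0.239.
P(Supplier=S3 | Grade=A) = 0.017/0.239 = 0.07113.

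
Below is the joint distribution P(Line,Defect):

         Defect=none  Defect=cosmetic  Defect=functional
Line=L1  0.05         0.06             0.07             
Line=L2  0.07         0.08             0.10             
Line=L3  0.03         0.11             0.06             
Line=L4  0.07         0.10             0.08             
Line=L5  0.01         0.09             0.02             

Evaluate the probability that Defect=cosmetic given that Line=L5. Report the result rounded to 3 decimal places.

P(Line=L5) = 0.01 + 0.09 + 0.02 = 0.12.
P(Defect=cosmetic | Line=L5) = 0.09/0.12 = 0.750.

0.750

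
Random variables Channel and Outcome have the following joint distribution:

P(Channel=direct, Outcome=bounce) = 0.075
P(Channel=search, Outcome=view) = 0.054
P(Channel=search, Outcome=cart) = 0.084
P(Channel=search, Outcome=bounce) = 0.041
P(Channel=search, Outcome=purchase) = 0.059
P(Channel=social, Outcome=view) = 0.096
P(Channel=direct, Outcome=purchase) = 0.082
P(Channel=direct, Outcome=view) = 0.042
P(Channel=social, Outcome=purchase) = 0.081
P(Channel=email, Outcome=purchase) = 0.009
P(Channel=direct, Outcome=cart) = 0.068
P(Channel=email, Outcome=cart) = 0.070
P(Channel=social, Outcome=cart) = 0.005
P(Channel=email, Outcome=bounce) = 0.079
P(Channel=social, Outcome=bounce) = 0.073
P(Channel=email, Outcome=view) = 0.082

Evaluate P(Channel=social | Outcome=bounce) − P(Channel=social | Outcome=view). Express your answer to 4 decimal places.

P(Outcome=bounce) = 0.079 + 0.041 + 0.073 + 0.075 = 0.268; P(Channel=social | Outcome=bounce) = 0.073/0.268 = 0.27239.
P(Outcome=view) = 0.082 + 0.054 + 0.096 + 0.042 = 0.274; P(Channel=social | Outcome=view) = 0.096/0.274 = 0.35036.
Difference = -0.0780.

-0.0780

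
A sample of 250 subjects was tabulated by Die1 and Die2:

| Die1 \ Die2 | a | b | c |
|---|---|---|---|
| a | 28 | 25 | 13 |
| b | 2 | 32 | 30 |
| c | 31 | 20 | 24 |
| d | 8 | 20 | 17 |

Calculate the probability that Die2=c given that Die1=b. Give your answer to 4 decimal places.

0.4688

Total with Die1=b: 2 + 32 + 30 = 64.
P(Die2=c | Die1=b) = 30/64 = 0.4688.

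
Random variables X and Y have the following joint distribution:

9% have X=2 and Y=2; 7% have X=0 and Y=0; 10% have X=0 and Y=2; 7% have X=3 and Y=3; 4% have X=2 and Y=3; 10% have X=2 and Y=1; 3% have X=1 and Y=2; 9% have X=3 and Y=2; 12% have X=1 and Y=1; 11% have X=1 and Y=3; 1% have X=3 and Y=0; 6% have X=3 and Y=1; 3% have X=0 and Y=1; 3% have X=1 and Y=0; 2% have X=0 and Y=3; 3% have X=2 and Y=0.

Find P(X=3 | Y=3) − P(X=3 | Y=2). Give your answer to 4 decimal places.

P(Y=3) = 0.02 + 0.11 + 0.04 + 0.07 = 0.24; P(X=3 | Y=3) = 0.07/0.24 = 0.29167.
P(Y=2) = 0.10 + 0.03 + 0.09 + 0.09 = 0.31; P(X=3 | Y=2) = 0.09/0.31 = 0.29032.
Difference = 0.0013.

0.0013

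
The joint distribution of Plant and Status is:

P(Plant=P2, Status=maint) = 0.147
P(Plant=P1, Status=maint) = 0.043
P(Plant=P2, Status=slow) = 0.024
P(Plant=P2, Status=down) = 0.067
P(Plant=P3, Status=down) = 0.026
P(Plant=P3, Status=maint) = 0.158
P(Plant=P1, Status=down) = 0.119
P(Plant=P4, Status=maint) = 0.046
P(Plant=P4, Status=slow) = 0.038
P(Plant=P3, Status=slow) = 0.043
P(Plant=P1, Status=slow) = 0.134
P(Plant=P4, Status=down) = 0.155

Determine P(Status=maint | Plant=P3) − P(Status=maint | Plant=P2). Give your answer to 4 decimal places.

0.0784

P(Plant=P3) = 0.043 + 0.026 + 0.158 = 0.227; P(Status=maint | Plant=P3) = 0.158/0.227 = 0.69604.
P(Plant=P2) = 0.024 + 0.067 + 0.147 = 0.238; P(Status=maint | Plant=P2) = 0.147/0.238 = 0.61765.
Difference = 0.0784.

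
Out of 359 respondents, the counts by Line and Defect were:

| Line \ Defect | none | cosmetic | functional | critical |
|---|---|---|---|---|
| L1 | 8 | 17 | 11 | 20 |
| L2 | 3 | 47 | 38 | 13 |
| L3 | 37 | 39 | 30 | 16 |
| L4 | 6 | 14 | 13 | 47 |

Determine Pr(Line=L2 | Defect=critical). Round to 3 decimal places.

Total with Defect=critical: 20 + 13 + 16 + 47 = 96.
P(Line=L2 | Defect=critical) = 13/96 = 0.135.

0.135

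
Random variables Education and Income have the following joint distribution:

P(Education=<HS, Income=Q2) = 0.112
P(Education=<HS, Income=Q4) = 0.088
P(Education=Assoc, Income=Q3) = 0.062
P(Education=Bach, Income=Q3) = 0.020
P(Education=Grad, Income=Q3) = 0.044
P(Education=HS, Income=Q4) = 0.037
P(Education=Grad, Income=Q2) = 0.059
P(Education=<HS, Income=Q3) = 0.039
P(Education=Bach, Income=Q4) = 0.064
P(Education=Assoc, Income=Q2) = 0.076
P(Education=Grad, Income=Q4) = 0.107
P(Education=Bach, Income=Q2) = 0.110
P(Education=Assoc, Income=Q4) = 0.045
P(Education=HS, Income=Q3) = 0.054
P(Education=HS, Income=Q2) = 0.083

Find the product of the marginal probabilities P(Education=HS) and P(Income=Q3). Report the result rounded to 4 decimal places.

P(Education=HS) = 0.083 + 0.054 + 0.037 = 0.174.
P(Income=Q3) = 0.039 + 0.054 + 0.062 + 0.020 + 0.044 = 0.219.
Product: 0.174 × 0.219 = 0.0381.

0.0381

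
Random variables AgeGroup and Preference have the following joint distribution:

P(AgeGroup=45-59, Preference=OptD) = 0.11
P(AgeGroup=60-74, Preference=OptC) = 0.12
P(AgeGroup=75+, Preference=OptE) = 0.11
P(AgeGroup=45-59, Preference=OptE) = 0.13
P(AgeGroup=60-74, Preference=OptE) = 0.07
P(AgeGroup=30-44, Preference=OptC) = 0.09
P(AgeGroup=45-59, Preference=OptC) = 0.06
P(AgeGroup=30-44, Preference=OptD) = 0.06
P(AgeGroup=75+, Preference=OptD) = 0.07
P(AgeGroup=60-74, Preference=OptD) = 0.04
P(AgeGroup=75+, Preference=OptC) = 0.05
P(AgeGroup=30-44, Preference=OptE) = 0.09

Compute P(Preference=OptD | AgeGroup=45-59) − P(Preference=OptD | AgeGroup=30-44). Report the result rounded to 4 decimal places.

P(AgeGroup=45-59) = 0.06 + 0.11 + 0.13 = 0.30; P(Preference=OptD | AgeGroup=45-59) = 0.11/0.30 = 0.36667.
P(AgeGroup=30-44) = 0.09 + 0.06 + 0.09 = 0.24; P(Preference=OptD | AgeGroup=30-44) = 0.06/0.24 = 0.25000.
Difference = 0.1167.

0.1167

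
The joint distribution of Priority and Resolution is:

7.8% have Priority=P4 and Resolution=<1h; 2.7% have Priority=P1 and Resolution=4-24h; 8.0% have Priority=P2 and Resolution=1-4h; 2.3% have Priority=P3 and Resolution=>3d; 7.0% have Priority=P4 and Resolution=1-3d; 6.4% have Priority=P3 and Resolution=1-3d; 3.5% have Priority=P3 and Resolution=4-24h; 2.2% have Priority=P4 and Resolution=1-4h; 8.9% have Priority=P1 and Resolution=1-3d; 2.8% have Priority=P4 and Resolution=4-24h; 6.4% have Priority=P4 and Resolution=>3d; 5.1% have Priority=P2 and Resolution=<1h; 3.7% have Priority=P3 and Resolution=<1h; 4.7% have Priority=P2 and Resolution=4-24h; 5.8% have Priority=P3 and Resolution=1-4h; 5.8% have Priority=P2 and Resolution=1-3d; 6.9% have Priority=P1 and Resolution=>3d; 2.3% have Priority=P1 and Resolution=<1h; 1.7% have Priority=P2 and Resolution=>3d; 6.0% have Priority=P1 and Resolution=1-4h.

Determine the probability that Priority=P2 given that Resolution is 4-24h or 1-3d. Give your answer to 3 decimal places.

0.251

P(Resolution=4-24h) = 0.027 + 0.047 + 0.035 + 0.028 = 0.137.
P(Resolution=1-3d) = 0.089 + 0.058 + 0.064 + 0.070 = 0.281.
P(Resolution ∈ {4-24h, 1-3d}) = 0.137 + 0.281 = 0.418; P(Priority=P2, Resolution ∈ {4-24h, 1-3d}) = 0.047 + 0.058 = 0.105.
P(Priority=P2 | Resolution ∈ {4-24h, 1-3d}) = 0.105/0.418 = 0.251.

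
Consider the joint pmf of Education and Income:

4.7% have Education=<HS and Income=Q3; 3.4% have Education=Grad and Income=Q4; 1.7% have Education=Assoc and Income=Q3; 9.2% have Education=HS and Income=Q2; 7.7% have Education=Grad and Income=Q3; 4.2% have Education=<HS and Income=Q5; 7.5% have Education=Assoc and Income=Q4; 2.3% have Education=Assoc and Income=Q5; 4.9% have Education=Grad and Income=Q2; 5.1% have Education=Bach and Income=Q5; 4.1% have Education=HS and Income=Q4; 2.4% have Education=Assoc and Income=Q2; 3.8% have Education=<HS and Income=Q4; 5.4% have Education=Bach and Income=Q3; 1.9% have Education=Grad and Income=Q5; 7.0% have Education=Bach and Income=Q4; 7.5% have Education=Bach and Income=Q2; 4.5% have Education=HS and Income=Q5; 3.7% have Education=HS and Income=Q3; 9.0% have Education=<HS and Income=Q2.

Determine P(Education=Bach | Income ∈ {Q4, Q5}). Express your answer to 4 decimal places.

0.2763

P(Income=Q4) = 0.038 + 0.041 + 0.075 + 0.070 + 0.034 = 0.258.
P(Income=Q5) = 0.042 + 0.045 + 0.023 + 0.051 + 0.019 = 0.180.
P(Income ∈ {Q4, Q5}) = 0.258 + 0.180 = 0.438; P(Education=Bach, Income ∈ {Q4, Q5}) = 0.070 + 0.051 = 0.121.
P(Education=Bach | Income ∈ {Q4, Q5}) = 0.121/0.438 = 0.2763.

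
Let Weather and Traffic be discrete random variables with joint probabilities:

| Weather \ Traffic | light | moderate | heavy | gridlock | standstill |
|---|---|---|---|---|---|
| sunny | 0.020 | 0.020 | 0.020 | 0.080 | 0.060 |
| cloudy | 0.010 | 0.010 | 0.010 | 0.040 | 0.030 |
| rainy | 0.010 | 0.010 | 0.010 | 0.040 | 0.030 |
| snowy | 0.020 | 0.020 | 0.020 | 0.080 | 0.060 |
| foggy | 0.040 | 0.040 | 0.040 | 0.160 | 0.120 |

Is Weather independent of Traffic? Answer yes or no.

yes

Every cell satisfies P(Weather,Traffic) = P(Weather)·P(Traffic). For instance P(Weather=sunny) = 0.200, P(Traffic=heavy) = 0.100, and 0.200×0.100 = 0.020 matches the joint entry. So Weather and Traffic are independent.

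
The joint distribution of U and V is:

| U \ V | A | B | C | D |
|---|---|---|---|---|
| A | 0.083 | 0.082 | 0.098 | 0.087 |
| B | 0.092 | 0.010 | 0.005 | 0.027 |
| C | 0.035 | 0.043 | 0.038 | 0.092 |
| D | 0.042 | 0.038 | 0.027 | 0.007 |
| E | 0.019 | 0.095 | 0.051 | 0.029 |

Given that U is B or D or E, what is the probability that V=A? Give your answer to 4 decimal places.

P(U=B) = 0.092 + 0.010 + 0.005 + 0.027 = 0.134.
P(U=D) = 0.042 + 0.038 + 0.027 + 0.007 = 0.114.
P(U=E) = 0.019 + 0.095 + 0.051 + 0.029 = 0.194.
P(U ∈ {B, D, E}) = 0.134 + 0.114 + 0.194 = 0.442; P(V=A, U ∈ {B, D, E}) = 0.092 + 0.042 + 0.019 = 0.153.
P(V=A | U ∈ {B, D, E}) = 0.153/0.442 = 0.3462.

0.3462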